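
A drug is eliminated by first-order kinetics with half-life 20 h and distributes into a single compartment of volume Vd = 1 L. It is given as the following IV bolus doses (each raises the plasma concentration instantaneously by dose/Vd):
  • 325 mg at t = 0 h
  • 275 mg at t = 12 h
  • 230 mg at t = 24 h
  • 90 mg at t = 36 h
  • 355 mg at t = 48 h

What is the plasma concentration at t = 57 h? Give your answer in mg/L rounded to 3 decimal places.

479.517 mg/L

k = ln 2 / 20 = 0.03466 per h
Dose 1 (325 mg at t=0 h): 325·exp(−0.03466·57) = 45.076 mg/L
Dose 2 (275 mg at t=12 h): 275·exp(−0.03466·45) = 57.812 mg/L
Dose 3 (230 mg at t=24 h): 230·exp(−0.03466·33) = 73.287 mg/L
Dose 4 (90 mg at t=36 h): 90·exp(−0.03466·21) = 43.467 mg/L
Dose 5 (355 mg at t=48 h): 355·exp(−0.03466·9) = 259.875 mg/L
C(57) = 45.076 + 57.812 + 73.287 + 43.467 + 259.875 = 479.517 mg/L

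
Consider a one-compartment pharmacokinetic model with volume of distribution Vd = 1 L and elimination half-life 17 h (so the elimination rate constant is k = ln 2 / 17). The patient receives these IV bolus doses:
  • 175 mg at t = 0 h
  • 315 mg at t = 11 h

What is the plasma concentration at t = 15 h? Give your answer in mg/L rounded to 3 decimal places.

362.531 mg/L

k = ln 2 / 17 = 0.04077 per h
Dose 1 (175 mg at t=0 h): 175·exp(−0.04077·15) = 94.934 mg/L
Dose 2 (315 mg at t=11 h): 315·exp(−0.04077·4) = 267.596 mg/L
C(15) = 94.934 + 267.596 = 362.531 mg/L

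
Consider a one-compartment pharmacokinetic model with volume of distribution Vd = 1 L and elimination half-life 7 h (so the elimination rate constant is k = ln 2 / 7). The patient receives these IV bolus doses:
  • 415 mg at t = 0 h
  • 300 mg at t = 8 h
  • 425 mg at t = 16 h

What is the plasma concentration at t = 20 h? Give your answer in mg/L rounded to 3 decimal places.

434.704 mg/L

k = ln 2 / 7 = 0.09902 per h
Dose 1 (415 mg at t=0 h): 415·exp(−0.09902·20) = 57.275 mg/L
Dose 2 (300 mg at t=8 h): 300·exp(−0.09902·12) = 91.426 mg/L
Dose 3 (425 mg at t=16 h): 425·exp(−0.09902·4) = 286.004 mg/L
C(20) = 57.275 + 91.426 + 286.004 = 434.704 mg/L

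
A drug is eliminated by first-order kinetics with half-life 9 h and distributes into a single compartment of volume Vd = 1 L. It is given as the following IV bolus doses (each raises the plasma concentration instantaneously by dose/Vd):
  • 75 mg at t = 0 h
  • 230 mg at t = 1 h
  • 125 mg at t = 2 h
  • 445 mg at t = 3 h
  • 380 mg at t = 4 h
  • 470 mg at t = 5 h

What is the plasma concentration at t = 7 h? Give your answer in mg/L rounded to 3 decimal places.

1305.212 mg/L

k = ln 2 / 9 = 0.07702 per h
Dose 1 (75 mg at t=0 h): 75·exp(−0.07702·7) = 43.745 mg/L
Dose 2 (230 mg at t=1 h): 230·exp(−0.07702·6) = 144.891 mg/L
Dose 3 (125 mg at t=2 h): 125·exp(−0.07702·5) = 85.049 mg/L
Dose 4 (445 mg at t=3 h): 445·exp(−0.07702·4) = 327.016 mg/L
Dose 5 (380 mg at t=4 h): 380·exp(−0.07702·3) = 301.606 mg/L
Dose 6 (470 mg at t=5 h): 470·exp(−0.07702·2) = 402.905 mg/L
C(7) = 43.745 + 144.891 + 85.049 + 327.016 + 301.606 + 402.905 = 1305.212 mg/L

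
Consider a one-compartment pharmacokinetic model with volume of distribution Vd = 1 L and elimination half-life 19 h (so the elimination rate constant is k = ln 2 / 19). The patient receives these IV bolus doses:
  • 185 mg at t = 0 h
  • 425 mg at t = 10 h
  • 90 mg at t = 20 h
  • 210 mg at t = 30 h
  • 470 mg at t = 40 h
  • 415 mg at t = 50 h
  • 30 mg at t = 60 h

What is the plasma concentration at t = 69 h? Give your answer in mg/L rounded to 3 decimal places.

522.265 mg/L

k = ln 2 / 19 = 0.03648 per h
Dose 1 (185 mg at t=0 h): 185·exp(−0.03648·69) = 14.926 mg/L
Dose 2 (425 mg at t=10 h): 425·exp(−0.03648·59) = 49.387 mg/L
Dose 3 (90 mg at t=20 h): 90·exp(−0.03648·49) = 15.063 mg/L
Dose 4 (210 mg at t=30 h): 210·exp(−0.03648·39) = 50.619 mg/L
Dose 5 (470 mg at t=40 h): 470·exp(−0.03648·29) = 163.167 mg/L
Dose 6 (415 mg at t=50 h): 415·exp(−0.03648·19) = 207.500 mg/L
Dose 7 (30 mg at t=60 h): 30·exp(−0.03648·9) = 21.604 mg/L
C(69) = 14.926 + 49.387 + 15.063 + 50.619 + 163.167 + 207.500 + 21.604 = 522.265 mg/L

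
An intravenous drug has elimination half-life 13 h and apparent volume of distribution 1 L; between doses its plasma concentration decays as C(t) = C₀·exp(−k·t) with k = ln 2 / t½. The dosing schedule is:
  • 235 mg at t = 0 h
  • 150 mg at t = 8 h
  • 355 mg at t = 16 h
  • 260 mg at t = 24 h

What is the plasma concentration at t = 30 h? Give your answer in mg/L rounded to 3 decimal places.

k = ln 2 / 13 = 0.05332 per h
Dose 1 (235 mg at t=0 h): 235·exp(−0.05332·30) = 47.466 mg/L
Dose 2 (150 mg at t=8 h): 150·exp(−0.05332·22) = 46.415 mg/L
Dose 3 (355 mg at t=16 h): 355·exp(−0.05332·14) = 168.284 mg/L
Dose 4 (260 mg at t=24 h): 260·exp(−0.05332·6) = 188.815 mg/L
C(30) = 47.466 + 46.415 + 168.284 + 188.815 = 450.980 mg/L

450.980 mg/L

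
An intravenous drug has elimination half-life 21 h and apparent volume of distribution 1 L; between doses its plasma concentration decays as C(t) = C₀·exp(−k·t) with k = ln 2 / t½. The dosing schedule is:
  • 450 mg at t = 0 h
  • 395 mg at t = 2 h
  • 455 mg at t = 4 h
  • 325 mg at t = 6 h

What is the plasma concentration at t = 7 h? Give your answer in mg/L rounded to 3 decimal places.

k = ln 2 / 21 = 0.03301 per h
Dose 1 (450 mg at t=0 h): 450·exp(−0.03301·7) = 357.165 mg/L
Dose 2 (395 mg at t=2 h): 395·exp(−0.03301·5) = 334.906 mg/L
Dose 3 (455 mg at t=4 h): 455·exp(−0.03301·3) = 412.104 mg/L
Dose 4 (325 mg at t=6 h): 325·exp(−0.03301·1) = 314.448 mg/L
C(7) = 357.165 + 334.906 + 412.104 + 314.448 = 1418.624 mg/L

1418.624 mg/L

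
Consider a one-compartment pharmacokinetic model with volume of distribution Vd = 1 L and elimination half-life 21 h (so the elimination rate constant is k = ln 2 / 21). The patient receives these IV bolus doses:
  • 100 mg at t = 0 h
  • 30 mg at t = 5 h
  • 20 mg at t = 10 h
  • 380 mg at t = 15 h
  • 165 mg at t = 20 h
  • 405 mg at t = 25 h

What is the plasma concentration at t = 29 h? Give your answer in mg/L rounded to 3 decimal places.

779.552 mg/L

k = ln 2 / 21 = 0.03301 per h
Dose 1 (100 mg at t=0 h): 100·exp(−0.03301·29) = 38.397 mg/L
Dose 2 (30 mg at t=5 h): 30·exp(−0.03301·24) = 13.586 mg/L
Dose 3 (20 mg at t=10 h): 20·exp(−0.03301·19) = 10.682 mg/L
Dose 4 (380 mg at t=15 h): 380·exp(−0.03301·14) = 239.385 mg/L
Dose 5 (165 mg at t=20 h): 165·exp(−0.03301·9) = 122.595 mg/L
Dose 6 (405 mg at t=25 h): 405·exp(−0.03301·4) = 354.908 mg/L
C(29) = 38.397 + 13.586 + 10.682 + 239.385 + 122.595 + 354.908 = 779.552 mg/L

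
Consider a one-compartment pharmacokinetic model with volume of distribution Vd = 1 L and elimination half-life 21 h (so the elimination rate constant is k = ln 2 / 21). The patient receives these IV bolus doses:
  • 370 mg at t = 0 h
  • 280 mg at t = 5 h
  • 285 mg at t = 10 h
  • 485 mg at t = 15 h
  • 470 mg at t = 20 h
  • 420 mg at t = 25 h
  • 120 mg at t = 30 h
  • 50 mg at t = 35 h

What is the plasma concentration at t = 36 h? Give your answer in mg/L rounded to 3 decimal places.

1292.829 mg/L

k = ln 2 / 21 = 0.03301 per h
Dose 1 (370 mg at t=0 h): 370·exp(−0.03301·36) = 112.759 mg/L
Dose 2 (280 mg at t=5 h): 280·exp(−0.03301·31) = 100.642 mg/L
Dose 3 (285 mg at t=10 h): 285·exp(−0.03301·26) = 120.821 mg/L
Dose 4 (485 mg at t=15 h): 485·exp(−0.03301·21) = 242.500 mg/L
Dose 5 (470 mg at t=20 h): 470·exp(−0.03301·16) = 277.167 mg/L
Dose 6 (420 mg at t=25 h): 420·exp(−0.03301·11) = 292.124 mg/L
Dose 7 (120 mg at t=30 h): 120·exp(−0.03301·6) = 98.440 mg/L
Dose 8 (50 mg at t=35 h): 50·exp(−0.03301·1) = 48.377 mg/L
C(36) = 112.759 + 100.642 + 120.821 + 242.500 + 277.167 + 292.124 + 98.440 + 48.377 = 1292.829 mg/L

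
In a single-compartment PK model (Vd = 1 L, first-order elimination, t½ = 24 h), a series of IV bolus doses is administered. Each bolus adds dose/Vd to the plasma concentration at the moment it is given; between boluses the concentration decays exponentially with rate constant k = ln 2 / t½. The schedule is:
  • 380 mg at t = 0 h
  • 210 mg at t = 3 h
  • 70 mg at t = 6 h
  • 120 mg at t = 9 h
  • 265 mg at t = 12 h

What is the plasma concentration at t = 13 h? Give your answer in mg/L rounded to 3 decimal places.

839.924 mg/L

k = ln 2 / 24 = 0.02888 per h
Dose 1 (380 mg at t=0 h): 380·exp(−0.02888·13) = 261.051 mg/L
Dose 2 (210 mg at t=3 h): 210·exp(−0.02888·10) = 157.322 mg/L
Dose 3 (70 mg at t=6 h): 70·exp(−0.02888·7) = 57.187 mg/L
Dose 4 (120 mg at t=9 h): 120·exp(−0.02888·4) = 106.908 mg/L
Dose 5 (265 mg at t=12 h): 265·exp(−0.02888·1) = 257.456 mg/L
C(13) = 261.051 + 157.322 + 57.187 + 106.908 + 257.456 = 839.924 mg/L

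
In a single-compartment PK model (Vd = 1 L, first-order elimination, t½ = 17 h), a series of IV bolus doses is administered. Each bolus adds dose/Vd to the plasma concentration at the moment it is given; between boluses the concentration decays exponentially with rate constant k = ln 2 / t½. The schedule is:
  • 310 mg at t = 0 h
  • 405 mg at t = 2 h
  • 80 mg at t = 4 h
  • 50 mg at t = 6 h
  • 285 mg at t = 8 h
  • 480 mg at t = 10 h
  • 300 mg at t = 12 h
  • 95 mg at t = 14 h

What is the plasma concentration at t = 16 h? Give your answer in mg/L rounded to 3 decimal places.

1396.526 mg/L

k = ln 2 / 17 = 0.04077 per h
Dose 1 (310 mg at t=0 h): 310·exp(−0.04077·16) = 161.450 mg/L
Dose 2 (405 mg at t=2 h): 405·exp(−0.04077·14) = 228.848 mg/L
Dose 3 (80 mg at t=4 h): 80·exp(−0.04077·12) = 49.045 mg/L
Dose 4 (50 mg at t=6 h): 50·exp(−0.04077·10) = 33.258 mg/L
Dose 5 (285 mg at t=8 h): 285·exp(−0.04077·8) = 205.676 mg/L
Dose 6 (480 mg at t=10 h): 480·exp(−0.04077·6) = 375.833 mg/L
Dose 7 (300 mg at t=12 h): 300·exp(−0.04077·4) = 254.854 mg/L
Dose 8 (95 mg at t=14 h): 95·exp(−0.04077·2) = 87.561 mg/L
C(16) = 161.450 + 228.848 + 49.045 + 33.258 + 205.676 + 375.833 + 254.854 + 87.561 = 1396.526 mg/L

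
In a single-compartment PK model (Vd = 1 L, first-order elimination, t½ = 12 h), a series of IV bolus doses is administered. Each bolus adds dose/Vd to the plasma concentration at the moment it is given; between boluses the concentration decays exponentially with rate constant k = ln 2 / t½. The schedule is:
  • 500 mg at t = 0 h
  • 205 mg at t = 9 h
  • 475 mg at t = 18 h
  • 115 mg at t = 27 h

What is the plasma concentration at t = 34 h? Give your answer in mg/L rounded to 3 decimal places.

k = ln 2 / 12 = 0.05776 per h
Dose 1 (500 mg at t=0 h): 500·exp(−0.05776·34) = 70.154 mg/L
Dose 2 (205 mg at t=9 h): 205·exp(−0.05776·25) = 48.374 mg/L
Dose 3 (475 mg at t=18 h): 475·exp(−0.05776·16) = 188.504 mg/L
Dose 4 (115 mg at t=27 h): 115·exp(−0.05776·7) = 76.753 mg/L
C(34) = 70.154 + 48.374 + 188.504 + 76.753 = 383.785 mg/L

383.785 mg/L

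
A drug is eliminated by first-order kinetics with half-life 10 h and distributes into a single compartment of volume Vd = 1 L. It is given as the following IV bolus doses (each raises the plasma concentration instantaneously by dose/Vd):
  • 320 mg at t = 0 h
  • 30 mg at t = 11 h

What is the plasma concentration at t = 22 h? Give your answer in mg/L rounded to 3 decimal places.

83.640 mg/L

k = ln 2 / 10 = 0.06931 per h
Dose 1 (320 mg at t=0 h): 320·exp(−0.06931·22) = 69.644 mg/L
Dose 2 (30 mg at t=11 h): 30·exp(−0.06931·11) = 13.995 mg/L
C(22) = 69.644 + 13.995 = 83.640 mg/L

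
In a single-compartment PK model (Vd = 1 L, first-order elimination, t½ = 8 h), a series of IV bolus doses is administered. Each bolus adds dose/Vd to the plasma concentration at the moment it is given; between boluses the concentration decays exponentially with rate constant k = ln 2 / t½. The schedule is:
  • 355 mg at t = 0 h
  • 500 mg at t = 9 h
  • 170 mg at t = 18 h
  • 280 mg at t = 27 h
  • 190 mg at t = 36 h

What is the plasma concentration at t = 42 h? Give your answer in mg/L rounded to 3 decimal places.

248.545 mg/L

k = ln 2 / 8 = 0.08664 per h
Dose 1 (355 mg at t=0 h): 355·exp(−0.08664·42) = 9.329 mg/L
Dose 2 (500 mg at t=9 h): 500·exp(−0.08664·33) = 28.656 mg/L
Dose 3 (170 mg at t=18 h): 170·exp(−0.08664·24) = 21.250 mg/L
Dose 4 (280 mg at t=27 h): 280·exp(−0.08664·15) = 76.336 mg/L
Dose 5 (190 mg at t=36 h): 190·exp(−0.08664·6) = 112.975 mg/L
C(42) = 9.329 + 28.656 + 21.250 + 76.336 + 112.975 = 248.545 mg/L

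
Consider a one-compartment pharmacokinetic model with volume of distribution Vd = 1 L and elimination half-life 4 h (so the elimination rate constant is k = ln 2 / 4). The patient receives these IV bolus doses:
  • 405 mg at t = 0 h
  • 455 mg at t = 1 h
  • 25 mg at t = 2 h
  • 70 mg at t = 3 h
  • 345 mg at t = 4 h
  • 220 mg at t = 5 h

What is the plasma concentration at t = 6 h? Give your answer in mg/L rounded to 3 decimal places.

k = ln 2 / 4 = 0.17329 per h
Dose 1 (405 mg at t=0 h): 405·exp(−0.17329·6) = 143.189 mg/L
Dose 2 (455 mg at t=1 h): 455·exp(−0.17329·5) = 191.304 mg/L
Dose 3 (25 mg at t=2 h): 25·exp(−0.17329·4) = 12.500 mg/L
Dose 4 (70 mg at t=3 h): 70·exp(−0.17329·3) = 41.622 mg/L
Dose 5 (345 mg at t=4 h): 345·exp(−0.17329·2) = 243.952 mg/L
Dose 6 (220 mg at t=5 h): 220·exp(−0.17329·1) = 184.997 mg/L
C(6) = 143.189 + 191.304 + 12.500 + 41.622 + 243.952 + 184.997 = 817.564 mg/L

817.564 mg/L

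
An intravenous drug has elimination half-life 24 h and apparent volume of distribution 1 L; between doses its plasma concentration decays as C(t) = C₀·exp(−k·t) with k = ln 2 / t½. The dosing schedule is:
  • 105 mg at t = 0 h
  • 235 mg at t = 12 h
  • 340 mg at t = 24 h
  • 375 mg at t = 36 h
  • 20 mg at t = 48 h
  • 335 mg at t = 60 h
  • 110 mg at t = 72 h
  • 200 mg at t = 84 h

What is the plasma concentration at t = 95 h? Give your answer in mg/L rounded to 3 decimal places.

469.348 mg/L

k = ln 2 / 24 = 0.02888 per h
Dose 1 (105 mg at t=0 h): 105·exp(−0.02888·95) = 6.755 mg/L
Dose 2 (235 mg at t=12 h): 235·exp(−0.02888·83) = 21.380 mg/L
Dose 3 (340 mg at t=24 h): 340·exp(−0.02888·71) = 43.745 mg/L
Dose 4 (375 mg at t=36 h): 375·exp(−0.02888·59) = 68.234 mg/L
Dose 5 (20 mg at t=48 h): 20·exp(−0.02888·47) = 5.147 mg/L
Dose 6 (335 mg at t=60 h): 335·exp(−0.02888·35) = 121.911 mg/L
Dose 7 (110 mg at t=72 h): 110·exp(−0.02888·23) = 56.612 mg/L
Dose 8 (200 mg at t=84 h): 200·exp(−0.02888·11) = 145.565 mg/L
C(95) = 6.755 + 21.380 + 43.745 + 68.234 + 5.147 + 121.911 + 56.612 + 145.565 = 469.348 mg/L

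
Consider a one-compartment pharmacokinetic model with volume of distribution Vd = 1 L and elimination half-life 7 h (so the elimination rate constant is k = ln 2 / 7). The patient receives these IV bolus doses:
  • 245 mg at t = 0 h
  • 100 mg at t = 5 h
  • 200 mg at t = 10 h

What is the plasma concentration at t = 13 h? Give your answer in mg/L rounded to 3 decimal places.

261.511 mg/L

k = ln 2 / 7 = 0.09902 per h
Dose 1 (245 mg at t=0 h): 245·exp(−0.09902·13) = 67.625 mg/L
Dose 2 (100 mg at t=5 h): 100·exp(−0.09902·8) = 45.286 mg/L
Dose 3 (200 mg at t=10 h): 200·exp(−0.09902·3) = 148.599 mg/L
C(13) = 67.625 + 45.286 + 148.599 = 261.511 mg/L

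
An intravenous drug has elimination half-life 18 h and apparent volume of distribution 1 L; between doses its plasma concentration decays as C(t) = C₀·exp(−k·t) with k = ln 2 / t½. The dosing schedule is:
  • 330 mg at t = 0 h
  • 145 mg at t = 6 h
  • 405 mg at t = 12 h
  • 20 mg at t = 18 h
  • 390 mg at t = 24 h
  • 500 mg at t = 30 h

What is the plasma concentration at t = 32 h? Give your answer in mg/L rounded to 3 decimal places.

k = ln 2 / 18 = 0.03851 per h
Dose 1 (330 mg at t=0 h): 330·exp(−0.03851·32) = 96.239 mg/L
Dose 2 (145 mg at t=6 h): 145·exp(−0.03851·26) = 53.278 mg/L
Dose 3 (405 mg at t=12 h): 405·exp(−0.03851·20) = 187.490 mg/L
Dose 4 (20 mg at t=18 h): 20·exp(−0.03851·14) = 11.665 mg/L
Dose 5 (390 mg at t=24 h): 390·exp(−0.03851·8) = 286.598 mg/L
Dose 6 (500 mg at t=30 h): 500·exp(−0.03851·2) = 462.937 mg/L
C(32) = 96.239 + 53.278 + 187.490 + 11.665 + 286.598 + 462.937 = 1098.207 mg/L

1098.207 mg/L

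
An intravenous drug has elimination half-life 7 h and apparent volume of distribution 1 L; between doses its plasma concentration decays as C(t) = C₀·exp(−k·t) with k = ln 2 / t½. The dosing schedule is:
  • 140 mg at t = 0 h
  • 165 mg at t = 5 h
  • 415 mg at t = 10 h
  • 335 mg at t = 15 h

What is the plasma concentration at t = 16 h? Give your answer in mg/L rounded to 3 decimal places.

616.746 mg/L

k = ln 2 / 7 = 0.09902 per h
Dose 1 (140 mg at t=0 h): 140·exp(−0.09902·16) = 28.712 mg/L
Dose 2 (165 mg at t=5 h): 165·exp(−0.09902·11) = 55.518 mg/L
Dose 3 (415 mg at t=10 h): 415·exp(−0.09902·6) = 229.099 mg/L
Dose 4 (335 mg at t=15 h): 335·exp(−0.09902·1) = 303.417 mg/L
C(16) = 28.712 + 55.518 + 229.099 + 303.417 = 616.746 mg/L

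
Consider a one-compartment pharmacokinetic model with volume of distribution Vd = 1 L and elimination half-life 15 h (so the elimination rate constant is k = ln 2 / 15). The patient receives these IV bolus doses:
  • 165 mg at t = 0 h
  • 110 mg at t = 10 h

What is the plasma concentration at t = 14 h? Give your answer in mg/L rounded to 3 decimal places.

177.838 mg/L

k = ln 2 / 15 = 0.04621 per h
Dose 1 (165 mg at t=0 h): 165·exp(−0.04621·14) = 86.402 mg/L
Dose 2 (110 mg at t=10 h): 110·exp(−0.04621·4) = 91.436 mg/L
C(14) = 86.402 + 91.436 = 177.838 mg/L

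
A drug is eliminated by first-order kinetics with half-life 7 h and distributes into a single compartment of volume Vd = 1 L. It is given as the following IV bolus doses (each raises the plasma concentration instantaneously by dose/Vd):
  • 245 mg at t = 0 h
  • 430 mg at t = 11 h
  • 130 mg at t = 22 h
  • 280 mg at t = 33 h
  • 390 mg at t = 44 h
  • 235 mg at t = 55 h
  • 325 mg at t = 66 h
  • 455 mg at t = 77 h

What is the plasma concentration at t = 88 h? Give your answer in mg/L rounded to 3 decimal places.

k = ln 2 / 7 = 0.09902 per h
Dose 1 (245 mg at t=0 h): 245·exp(−0.09902·88) = 0.040 mg/L
Dose 2 (430 mg at t=11 h): 430·exp(−0.09902·77) = 0.210 mg/L
Dose 3 (130 mg at t=22 h): 130·exp(−0.09902·66) = 0.189 mg/L
Dose 4 (280 mg at t=33 h): 280·exp(−0.09902·55) = 1.208 mg/L
Dose 5 (390 mg at t=44 h): 390·exp(−0.09902·44) = 4.999 mg/L
Dose 6 (235 mg at t=55 h): 235·exp(−0.09902·33) = 8.952 mg/L
Dose 7 (325 mg at t=66 h): 325·exp(−0.09902·22) = 36.795 mg/L
Dose 8 (455 mg at t=77 h): 455·exp(−0.09902·11) = 153.096 mg/L
C(88) = 0.040 + 0.210 + 0.189 + 1.208 + 4.999 + 8.952 + 36.795 + 153.096 = 205.489 mg/L

205.489 mg/L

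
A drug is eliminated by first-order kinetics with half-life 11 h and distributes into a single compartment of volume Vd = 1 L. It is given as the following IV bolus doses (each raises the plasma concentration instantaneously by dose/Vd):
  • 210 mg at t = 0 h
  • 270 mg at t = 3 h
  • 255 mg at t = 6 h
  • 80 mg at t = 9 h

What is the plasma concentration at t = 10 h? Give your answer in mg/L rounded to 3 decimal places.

k = ln 2 / 11 = 0.06301 per h
Dose 1 (210 mg at t=0 h): 210·exp(−0.06301·10) = 111.829 mg/L
Dose 2 (270 mg at t=3 h): 270·exp(−0.06301·7) = 173.700 mg/L
Dose 3 (255 mg at t=6 h): 255·exp(−0.06301·4) = 198.187 mg/L
Dose 4 (80 mg at t=9 h): 80·exp(−0.06301·1) = 75.114 mg/L
C(10) = 111.829 + 173.700 + 198.187 + 75.114 = 558.830 mg/L

558.830 mg/L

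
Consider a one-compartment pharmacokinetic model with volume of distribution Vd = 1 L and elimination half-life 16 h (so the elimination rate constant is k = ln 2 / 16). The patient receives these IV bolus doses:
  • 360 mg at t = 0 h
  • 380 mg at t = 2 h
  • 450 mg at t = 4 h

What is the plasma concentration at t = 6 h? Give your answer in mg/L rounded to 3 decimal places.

k = ln 2 / 16 = 0.04332 per h
Dose 1 (360 mg at t=0 h): 360·exp(−0.04332·6) = 277.598 mg/L
Dose 2 (380 mg at t=2 h): 380·exp(−0.04332·4) = 319.541 mg/L
Dose 3 (450 mg at t=4 h): 450·exp(−0.04332·2) = 412.652 mg/L
C(6) = 277.598 + 319.541 + 412.652 = 1009.790 mg/L

1009.790 mg/L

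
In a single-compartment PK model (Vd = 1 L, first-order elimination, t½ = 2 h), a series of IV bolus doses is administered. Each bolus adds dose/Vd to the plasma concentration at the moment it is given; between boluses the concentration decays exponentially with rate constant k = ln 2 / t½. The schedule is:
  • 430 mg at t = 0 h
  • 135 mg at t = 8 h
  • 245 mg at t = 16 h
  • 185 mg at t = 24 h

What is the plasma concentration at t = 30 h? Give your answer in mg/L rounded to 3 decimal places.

k = ln 2 / 2 = 0.34657 per h
Dose 1 (430 mg at t=0 h): 430·exp(−0.34657·30) = 0.013 mg/L
Dose 2 (135 mg at t=8 h): 135·exp(−0.34657·22) = 0.066 mg/L
Dose 3 (245 mg at t=16 h): 245·exp(−0.34657·14) = 1.914 mg/L
Dose 4 (185 mg at t=24 h): 185·exp(−0.34657·6) = 23.125 mg/L
C(30) = 0.013 + 0.066 + 1.914 + 23.125 = 25.118 mg/L

25.118 mg/L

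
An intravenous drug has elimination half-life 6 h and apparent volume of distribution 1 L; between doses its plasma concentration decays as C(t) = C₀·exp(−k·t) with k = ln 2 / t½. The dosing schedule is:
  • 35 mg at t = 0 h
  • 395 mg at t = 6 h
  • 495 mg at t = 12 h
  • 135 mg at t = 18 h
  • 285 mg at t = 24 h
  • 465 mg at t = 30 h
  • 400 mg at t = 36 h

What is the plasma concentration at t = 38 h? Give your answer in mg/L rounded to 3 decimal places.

k = ln 2 / 6 = 0.11552 per h
Dose 1 (35 mg at t=0 h): 35·exp(−0.11552·38) = 0.434 mg/L
Dose 2 (395 mg at t=6 h): 395·exp(−0.11552·32) = 9.797 mg/L
Dose 3 (495 mg at t=12 h): 495·exp(−0.11552·26) = 24.555 mg/L
Dose 4 (135 mg at t=18 h): 135·exp(−0.11552·20) = 13.394 mg/L
Dose 5 (285 mg at t=24 h): 285·exp(−0.11552·14) = 56.551 mg/L
Dose 6 (465 mg at t=30 h): 465·exp(−0.11552·8) = 184.535 mg/L
Dose 7 (400 mg at t=36 h): 400·exp(−0.11552·2) = 317.480 mg/L
C(38) = 0.434 + 9.797 + 24.555 + 13.394 + 56.551 + 184.535 + 317.480 = 606.747 mg/L

606.747 mg/L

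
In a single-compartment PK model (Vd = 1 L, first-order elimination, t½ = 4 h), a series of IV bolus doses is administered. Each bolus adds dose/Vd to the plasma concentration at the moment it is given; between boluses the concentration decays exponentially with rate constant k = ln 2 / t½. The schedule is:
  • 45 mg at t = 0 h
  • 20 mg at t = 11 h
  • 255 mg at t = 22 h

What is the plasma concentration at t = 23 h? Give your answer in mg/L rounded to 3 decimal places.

k = ln 2 / 4 = 0.17329 per h
Dose 1 (45 mg at t=0 h): 45·exp(−0.17329·23) = 0.836 mg/L
Dose 2 (20 mg at t=11 h): 20·exp(−0.17329·12) = 2.500 mg/L
Dose 3 (255 mg at t=22 h): 255·exp(−0.17329·1) = 214.429 mg/L
C(23) = 0.836 + 2.500 + 214.429 = 217.765 mg/L

217.765 mg/L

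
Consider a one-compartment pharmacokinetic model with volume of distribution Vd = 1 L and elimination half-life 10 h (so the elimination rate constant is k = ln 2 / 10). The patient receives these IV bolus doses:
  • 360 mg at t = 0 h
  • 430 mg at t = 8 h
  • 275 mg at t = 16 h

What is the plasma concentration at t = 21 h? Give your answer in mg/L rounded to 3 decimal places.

453.062 mg/L

k = ln 2 / 10 = 0.06931 per h
Dose 1 (360 mg at t=0 h): 360·exp(−0.06931·21) = 83.973 mg/L
Dose 2 (430 mg at t=8 h): 430·exp(−0.06931·13) = 174.634 mg/L
Dose 3 (275 mg at t=16 h): 275·exp(−0.06931·5) = 194.454 mg/L
C(21) = 83.973 + 174.634 + 194.454 = 453.062 mg/L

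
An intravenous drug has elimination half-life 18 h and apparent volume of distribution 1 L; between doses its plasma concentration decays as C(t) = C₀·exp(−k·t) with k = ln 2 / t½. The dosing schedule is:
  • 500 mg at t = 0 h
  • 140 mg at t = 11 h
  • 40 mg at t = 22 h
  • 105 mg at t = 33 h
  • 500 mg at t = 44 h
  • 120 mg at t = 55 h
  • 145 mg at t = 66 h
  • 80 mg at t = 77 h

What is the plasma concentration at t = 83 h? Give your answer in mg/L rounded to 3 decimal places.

k = ln 2 / 18 = 0.03851 per h
Dose 1 (500 mg at t=0 h): 500·exp(−0.03851·83) = 20.459 mg/L
Dose 2 (140 mg at t=11 h): 140·exp(−0.03851·72) = 8.750 mg/L
Dose 3 (40 mg at t=22 h): 40·exp(−0.03851·61) = 3.819 mg/L
Dose 4 (105 mg at t=33 h): 105·exp(−0.03851·50) = 15.311 mg/L
Dose 5 (500 mg at t=44 h): 500·exp(−0.03851·39) = 111.362 mg/L
Dose 6 (120 mg at t=55 h): 120·exp(−0.03851·28) = 40.824 mg/L
Dose 7 (145 mg at t=66 h): 145·exp(−0.03851·17) = 75.346 mg/L
Dose 8 (80 mg at t=77 h): 80·exp(−0.03851·6) = 63.496 mg/L
C(83) = 20.459 + 8.750 + 3.819 + 15.311 + 111.362 + 40.824 + 75.346 + 63.496 = 339.367 mg/L

339.367 mg/L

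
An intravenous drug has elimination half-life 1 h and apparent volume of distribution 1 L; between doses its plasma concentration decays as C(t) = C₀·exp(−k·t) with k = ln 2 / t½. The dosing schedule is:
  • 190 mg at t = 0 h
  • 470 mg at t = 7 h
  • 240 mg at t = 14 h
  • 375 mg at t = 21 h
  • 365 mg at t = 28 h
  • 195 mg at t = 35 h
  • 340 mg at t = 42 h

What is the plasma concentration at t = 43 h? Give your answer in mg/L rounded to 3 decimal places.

k = ln 2 / 1 = 0.69315 per h
Dose 1 (190 mg at t=0 h): 190·exp(−0.69315·43) = 0.000 mg/L
Dose 2 (470 mg at t=7 h): 470·exp(−0.69315·36) = 0.000 mg/L
Dose 3 (240 mg at t=14 h): 240·exp(−0.69315·29) = 0.000 mg/L
Dose 4 (375 mg at t=21 h): 375·exp(−0.69315·22) = 0.000 mg/L
Dose 5 (365 mg at t=28 h): 365·exp(−0.69315·15) = 0.011 mg/L
Dose 6 (195 mg at t=35 h): 195·exp(−0.69315·8) = 0.762 mg/L
Dose 7 (340 mg at t=42 h): 340·exp(−0.69315·1) = 170.000 mg/L
C(43) = 0.000 + 0.000 + 0.000 + 0.000 + 0.011 + 0.762 + 170.000 = 170.773 mg/L

170.773 mg/L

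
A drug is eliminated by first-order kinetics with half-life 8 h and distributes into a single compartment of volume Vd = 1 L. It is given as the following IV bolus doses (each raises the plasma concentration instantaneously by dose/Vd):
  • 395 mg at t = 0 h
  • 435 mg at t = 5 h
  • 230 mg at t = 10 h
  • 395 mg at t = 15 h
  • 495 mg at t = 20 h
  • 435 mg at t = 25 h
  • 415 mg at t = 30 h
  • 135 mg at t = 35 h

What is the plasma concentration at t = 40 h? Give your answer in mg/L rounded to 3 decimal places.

563.800 mg/L

k = ln 2 / 8 = 0.08664 per h
Dose 1 (395 mg at t=0 h): 395·exp(−0.08664·40) = 12.344 mg/L
Dose 2 (435 mg at t=5 h): 435·exp(−0.08664·35) = 20.964 mg/L
Dose 3 (230 mg at t=10 h): 230·exp(−0.08664·30) = 17.095 mg/L
Dose 4 (395 mg at t=15 h): 395·exp(−0.08664·25) = 45.277 mg/L
Dose 5 (495 mg at t=20 h): 495·exp(−0.08664·20) = 87.504 mg/L
Dose 6 (435 mg at t=25 h): 435·exp(−0.08664·15) = 118.593 mg/L
Dose 7 (415 mg at t=30 h): 415·exp(−0.08664·10) = 174.486 mg/L
Dose 8 (135 mg at t=35 h): 135·exp(−0.08664·5) = 87.537 mg/L
C(40) = 12.344 + 20.964 + 17.095 + 45.277 + 87.504 + 118.593 + 174.486 + 87.537 = 563.800 mg/L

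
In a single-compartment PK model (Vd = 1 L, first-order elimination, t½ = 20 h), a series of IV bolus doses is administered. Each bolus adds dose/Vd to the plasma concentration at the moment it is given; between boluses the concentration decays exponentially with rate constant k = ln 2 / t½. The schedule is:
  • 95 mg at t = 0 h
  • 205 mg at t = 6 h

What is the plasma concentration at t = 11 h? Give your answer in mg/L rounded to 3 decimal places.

k = ln 2 / 20 = 0.03466 per h
Dose 1 (95 mg at t=0 h): 95·exp(−0.03466·11) = 64.887 mg/L
Dose 2 (205 mg at t=6 h): 205·exp(−0.03466·5) = 172.384 mg/L
C(11) = 64.887 + 172.384 = 237.271 mg/L

237.271 mg/L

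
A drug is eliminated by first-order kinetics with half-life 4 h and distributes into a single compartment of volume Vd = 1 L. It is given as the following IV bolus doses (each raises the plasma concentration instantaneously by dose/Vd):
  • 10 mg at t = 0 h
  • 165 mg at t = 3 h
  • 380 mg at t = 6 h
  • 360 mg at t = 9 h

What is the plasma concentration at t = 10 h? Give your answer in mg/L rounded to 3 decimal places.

k = ln 2 / 4 = 0.17329 per h
Dose 1 (10 mg at t=0 h): 10·exp(−0.17329·10) = 1.768 mg/L
Dose 2 (165 mg at t=3 h): 165·exp(−0.17329·7) = 49.055 mg/L
Dose 3 (380 mg at t=6 h): 380·exp(−0.17329·4) = 190.000 mg/L
Dose 4 (360 mg at t=9 h): 360·exp(−0.17329·1) = 302.723 mg/L
C(10) = 1.768 + 49.055 + 190.000 + 302.723 = 543.545 mg/L

543.545 mg/L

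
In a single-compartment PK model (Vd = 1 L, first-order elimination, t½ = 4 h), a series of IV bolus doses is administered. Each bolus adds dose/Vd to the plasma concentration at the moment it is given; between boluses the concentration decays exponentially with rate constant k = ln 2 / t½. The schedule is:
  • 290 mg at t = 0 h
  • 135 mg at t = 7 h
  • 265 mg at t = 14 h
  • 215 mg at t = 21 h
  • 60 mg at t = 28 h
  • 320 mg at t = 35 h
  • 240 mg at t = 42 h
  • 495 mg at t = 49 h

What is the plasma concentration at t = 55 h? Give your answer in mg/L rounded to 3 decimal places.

211.659 mg/L

k = ln 2 / 4 = 0.17329 per h
Dose 1 (290 mg at t=0 h): 290·exp(−0.17329·55) = 0.021 mg/L
Dose 2 (135 mg at t=7 h): 135·exp(−0.17329·48) = 0.033 mg/L
Dose 3 (265 mg at t=14 h): 265·exp(−0.17329·41) = 0.218 mg/L
Dose 4 (215 mg at t=21 h): 215·exp(−0.17329·34) = 0.594 mg/L
Dose 5 (60 mg at t=28 h): 60·exp(−0.17329·27) = 0.557 mg/L
Dose 6 (320 mg at t=35 h): 320·exp(−0.17329·20) = 10.000 mg/L
Dose 7 (240 mg at t=42 h): 240·exp(−0.17329·13) = 25.227 mg/L
Dose 8 (495 mg at t=49 h): 495·exp(−0.17329·6) = 175.009 mg/L
C(55) = 0.021 + 0.033 + 0.218 + 0.594 + 0.557 + 10.000 + 25.227 + 175.009 = 211.659 mg/L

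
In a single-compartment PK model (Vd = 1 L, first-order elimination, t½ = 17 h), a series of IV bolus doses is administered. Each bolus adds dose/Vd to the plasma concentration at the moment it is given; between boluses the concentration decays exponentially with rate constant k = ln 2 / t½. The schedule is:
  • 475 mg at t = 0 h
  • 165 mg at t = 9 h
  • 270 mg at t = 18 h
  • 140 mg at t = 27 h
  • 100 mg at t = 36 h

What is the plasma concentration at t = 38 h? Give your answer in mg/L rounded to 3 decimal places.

k = ln 2 / 17 = 0.04077 per h
Dose 1 (475 mg at t=0 h): 475·exp(−0.04077·38) = 100.880 mg/L
Dose 2 (165 mg at t=9 h): 165·exp(−0.04077·29) = 50.578 mg/L
Dose 3 (270 mg at t=18 h): 270·exp(−0.04077·20) = 119.457 mg/L
Dose 4 (140 mg at t=27 h): 140·exp(−0.04077·11) = 89.401 mg/L
Dose 5 (100 mg at t=36 h): 100·exp(−0.04077·2) = 92.169 mg/L
C(38) = 100.880 + 50.578 + 119.457 + 89.401 + 92.169 = 452.485 mg/L

452.485 mg/L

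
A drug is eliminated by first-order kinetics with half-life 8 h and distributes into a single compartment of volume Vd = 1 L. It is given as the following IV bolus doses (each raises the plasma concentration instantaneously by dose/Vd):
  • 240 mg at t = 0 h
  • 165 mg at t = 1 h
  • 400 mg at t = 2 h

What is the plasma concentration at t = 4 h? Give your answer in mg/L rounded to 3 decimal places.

633.297 mg/L

k = ln 2 / 8 = 0.08664 per h
Dose 1 (240 mg at t=0 h): 240·exp(−0.08664·4) = 169.706 mg/L
Dose 2 (165 mg at t=1 h): 165·exp(−0.08664·3) = 127.232 mg/L
Dose 3 (400 mg at t=2 h): 400·exp(−0.08664·2) = 336.359 mg/L
C(4) = 169.706 + 127.232 + 336.359 = 633.297 mg/L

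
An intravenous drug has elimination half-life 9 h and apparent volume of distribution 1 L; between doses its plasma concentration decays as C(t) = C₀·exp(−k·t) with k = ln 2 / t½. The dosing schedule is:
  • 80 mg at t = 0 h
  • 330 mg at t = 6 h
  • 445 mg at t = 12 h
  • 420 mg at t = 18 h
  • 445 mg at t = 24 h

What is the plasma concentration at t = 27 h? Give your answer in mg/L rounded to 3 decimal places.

778.843 mg/L

k = ln 2 / 9 = 0.07702 per h
Dose 1 (80 mg at t=0 h): 80·exp(−0.07702·27) = 10.000 mg/L
Dose 2 (330 mg at t=6 h): 330·exp(−0.07702·21) = 65.480 mg/L
Dose 3 (445 mg at t=12 h): 445·exp(−0.07702·15) = 140.166 mg/L
Dose 4 (420 mg at t=18 h): 420·exp(−0.07702·9) = 210.000 mg/L
Dose 5 (445 mg at t=24 h): 445·exp(−0.07702·3) = 353.197 mg/L
C(27) = 10.000 + 65.480 + 140.166 + 210.000 + 353.197 = 778.843 mg/L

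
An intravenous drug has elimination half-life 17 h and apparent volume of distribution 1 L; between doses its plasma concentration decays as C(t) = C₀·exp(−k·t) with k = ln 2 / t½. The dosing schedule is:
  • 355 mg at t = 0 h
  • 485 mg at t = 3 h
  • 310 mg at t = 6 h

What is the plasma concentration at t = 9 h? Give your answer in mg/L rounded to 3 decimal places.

k = ln 2 / 17 = 0.04077 per h
Dose 1 (355 mg at t=0 h): 355·exp(−0.04077·9) = 245.957 mg/L
Dose 2 (485 mg at t=3 h): 485·exp(−0.04077·6) = 379.748 mg/L
Dose 3 (310 mg at t=6 h): 310·exp(−0.04077·3) = 274.308 mg/L
C(9) = 245.957 + 379.748 + 274.308 = 900.014 mg/L

900.014 mg/L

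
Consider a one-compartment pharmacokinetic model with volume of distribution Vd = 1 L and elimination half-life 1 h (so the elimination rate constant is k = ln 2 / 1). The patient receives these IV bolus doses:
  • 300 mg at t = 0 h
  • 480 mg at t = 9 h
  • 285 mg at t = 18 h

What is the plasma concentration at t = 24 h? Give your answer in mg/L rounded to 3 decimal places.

4.468 mg/L

k = ln 2 / 1 = 0.69315 per h
Dose 1 (300 mg at t=0 h): 300·exp(−0.69315·24) = 0.000 mg/L
Dose 2 (480 mg at t=9 h): 480·exp(−0.69315·15) = 0.015 mg/L
Dose 3 (285 mg at t=18 h): 285·exp(−0.69315·6) = 4.453 mg/L
C(24) = 0.000 + 0.015 + 4.453 = 4.468 mg/L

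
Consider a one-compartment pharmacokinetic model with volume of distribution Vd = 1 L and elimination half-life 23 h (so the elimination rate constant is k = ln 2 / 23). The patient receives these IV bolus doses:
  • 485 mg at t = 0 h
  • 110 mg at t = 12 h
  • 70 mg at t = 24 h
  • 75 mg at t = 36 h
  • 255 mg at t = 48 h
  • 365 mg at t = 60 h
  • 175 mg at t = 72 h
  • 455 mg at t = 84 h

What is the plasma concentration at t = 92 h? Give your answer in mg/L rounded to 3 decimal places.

k = ln 2 / 23 = 0.03014 per h
Dose 1 (485 mg at t=0 h): 485·exp(−0.03014·92) = 30.312 mg/L
Dose 2 (110 mg at t=12 h): 110·exp(−0.03014·80) = 9.870 mg/L
Dose 3 (70 mg at t=24 h): 70·exp(−0.03014·68) = 9.018 mg/L
Dose 4 (75 mg at t=36 h): 75·exp(−0.03014·56) = 13.871 mg/L
Dose 5 (255 mg at t=48 h): 255·exp(−0.03014·44) = 67.711 mg/L
Dose 6 (365 mg at t=60 h): 365·exp(−0.03014·32) = 139.145 mg/L
Dose 7 (175 mg at t=72 h): 175·exp(−0.03014·20) = 95.780 mg/L
Dose 8 (455 mg at t=84 h): 455·exp(−0.03014·8) = 357.524 mg/L
C(92) = 30.312 + 9.870 + 9.018 + 13.871 + 67.711 + 139.145 + 95.780 + 357.524 = 723.231 mg/L

723.231 mg/L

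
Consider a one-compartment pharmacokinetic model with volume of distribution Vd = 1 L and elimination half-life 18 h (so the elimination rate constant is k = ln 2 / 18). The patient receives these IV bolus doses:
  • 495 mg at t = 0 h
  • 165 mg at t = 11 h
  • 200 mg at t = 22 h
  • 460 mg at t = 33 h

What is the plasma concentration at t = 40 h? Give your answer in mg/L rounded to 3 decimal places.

611.406 mg/L

k = ln 2 / 18 = 0.03851 per h
Dose 1 (495 mg at t=0 h): 495·exp(−0.03851·40) = 106.084 mg/L
Dose 2 (165 mg at t=11 h): 165·exp(−0.03851·29) = 54.012 mg/L
Dose 3 (200 mg at t=22 h): 200·exp(−0.03851·18) = 100.000 mg/L
Dose 4 (460 mg at t=33 h): 460·exp(−0.03851·7) = 351.310 mg/L
C(40) = 106.084 + 54.012 + 100.000 + 351.310 = 611.406 mg/L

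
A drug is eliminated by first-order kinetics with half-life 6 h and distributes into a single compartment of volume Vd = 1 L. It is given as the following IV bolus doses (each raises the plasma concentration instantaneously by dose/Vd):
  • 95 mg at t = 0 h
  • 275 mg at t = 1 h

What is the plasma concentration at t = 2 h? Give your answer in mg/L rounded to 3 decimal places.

320.399 mg/L

k = ln 2 / 6 = 0.11552 per h
Dose 1 (95 mg at t=0 h): 95·exp(−0.11552·2) = 75.402 mg/L
Dose 2 (275 mg at t=1 h): 275·exp(−0.11552·1) = 244.997 mg/L
C(2) = 75.402 + 244.997 = 320.399 mg/L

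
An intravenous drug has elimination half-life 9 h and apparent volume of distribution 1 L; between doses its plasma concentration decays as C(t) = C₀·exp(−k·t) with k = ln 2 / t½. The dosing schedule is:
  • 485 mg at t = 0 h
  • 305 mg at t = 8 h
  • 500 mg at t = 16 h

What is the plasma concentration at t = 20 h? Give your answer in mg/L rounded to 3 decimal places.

592.414 mg/L

k = ln 2 / 9 = 0.07702 per h
Dose 1 (485 mg at t=0 h): 485·exp(−0.07702·20) = 103.941 mg/L
Dose 2 (305 mg at t=8 h): 305·exp(−0.07702·12) = 121.039 mg/L
Dose 3 (500 mg at t=16 h): 500·exp(−0.07702·4) = 367.434 mg/L
C(20) = 103.941 + 121.039 + 367.434 = 592.414 mg/L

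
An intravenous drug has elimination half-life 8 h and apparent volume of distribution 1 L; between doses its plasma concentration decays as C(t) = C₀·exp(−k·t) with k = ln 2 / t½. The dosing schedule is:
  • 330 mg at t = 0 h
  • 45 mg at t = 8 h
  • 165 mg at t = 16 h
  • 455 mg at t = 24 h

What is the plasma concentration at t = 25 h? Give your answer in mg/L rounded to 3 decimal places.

541.032 mg/L

k = ln 2 / 8 = 0.08664 per h
Dose 1 (330 mg at t=0 h): 330·exp(−0.08664·25) = 37.826 mg/L
Dose 2 (45 mg at t=8 h): 45·exp(−0.08664·17) = 10.316 mg/L
Dose 3 (165 mg at t=16 h): 165·exp(−0.08664·9) = 75.653 mg/L
Dose 4 (455 mg at t=24 h): 455·exp(−0.08664·1) = 417.237 mg/L
C(25) = 37.826 + 10.316 + 75.653 + 417.237 = 541.032 mg/L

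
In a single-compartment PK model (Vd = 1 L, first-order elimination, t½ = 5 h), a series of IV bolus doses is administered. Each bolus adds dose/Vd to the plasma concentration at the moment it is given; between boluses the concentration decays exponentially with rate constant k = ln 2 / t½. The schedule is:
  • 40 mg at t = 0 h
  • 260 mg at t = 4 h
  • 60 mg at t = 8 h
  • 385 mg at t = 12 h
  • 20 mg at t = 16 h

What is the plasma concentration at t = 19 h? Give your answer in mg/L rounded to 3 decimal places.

207.513 mg/L

k = ln 2 / 5 = 0.13863 per h
Dose 1 (40 mg at t=0 h): 40·exp(−0.13863·19) = 2.872 mg/L
Dose 2 (260 mg at t=4 h): 260·exp(−0.13863·15) = 32.500 mg/L
Dose 3 (60 mg at t=8 h): 60·exp(−0.13863·11) = 13.058 mg/L
Dose 4 (385 mg at t=12 h): 385·exp(−0.13863·7) = 145.888 mg/L
Dose 5 (20 mg at t=16 h): 20·exp(−0.13863·3) = 13.195 mg/L
C(19) = 2.872 + 32.500 + 13.058 + 145.888 + 13.195 = 207.513 mg/L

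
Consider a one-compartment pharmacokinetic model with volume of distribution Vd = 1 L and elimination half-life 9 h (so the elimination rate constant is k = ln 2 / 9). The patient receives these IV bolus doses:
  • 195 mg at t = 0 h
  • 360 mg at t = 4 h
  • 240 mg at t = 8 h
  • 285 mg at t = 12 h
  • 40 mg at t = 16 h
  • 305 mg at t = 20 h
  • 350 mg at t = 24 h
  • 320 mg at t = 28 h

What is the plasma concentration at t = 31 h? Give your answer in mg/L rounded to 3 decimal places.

771.160 mg/L

k = ln 2 / 9 = 0.07702 per h
Dose 1 (195 mg at t=0 h): 195·exp(−0.07702·31) = 17.912 mg/L
Dose 2 (360 mg at t=4 h): 360·exp(−0.07702·27) = 45.000 mg/L
Dose 3 (240 mg at t=8 h): 240·exp(−0.07702·23) = 40.824 mg/L
Dose 4 (285 mg at t=12 h): 285·exp(−0.07702·19) = 65.969 mg/L
Dose 5 (40 mg at t=16 h): 40·exp(−0.07702·15) = 12.599 mg/L
Dose 6 (305 mg at t=20 h): 305·exp(−0.07702·11) = 130.730 mg/L
Dose 7 (350 mg at t=24 h): 350·exp(−0.07702·7) = 204.143 mg/L
Dose 8 (320 mg at t=28 h): 320·exp(−0.07702·3) = 253.984 mg/L
C(31) = 17.912 + 45.000 + 40.824 + 65.969 + 12.599 + 130.730 + 204.143 + 253.984 = 771.160 mg/L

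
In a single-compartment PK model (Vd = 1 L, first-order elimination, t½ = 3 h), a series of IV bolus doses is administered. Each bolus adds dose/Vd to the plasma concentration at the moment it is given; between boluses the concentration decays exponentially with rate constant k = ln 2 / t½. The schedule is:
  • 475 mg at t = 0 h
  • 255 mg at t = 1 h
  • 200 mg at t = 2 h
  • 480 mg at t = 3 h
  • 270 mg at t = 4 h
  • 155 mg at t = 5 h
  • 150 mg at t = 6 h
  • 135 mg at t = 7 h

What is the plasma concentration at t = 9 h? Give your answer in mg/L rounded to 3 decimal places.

k = ln 2 / 3 = 0.23105 per h
Dose 1 (475 mg at t=0 h): 475·exp(−0.23105·9) = 59.375 mg/L
Dose 2 (255 mg at t=1 h): 255·exp(−0.23105·8) = 40.160 mg/L
Dose 3 (200 mg at t=2 h): 200·exp(−0.23105·7) = 39.685 mg/L
Dose 4 (480 mg at t=3 h): 480·exp(−0.23105·6) = 120.000 mg/L
Dose 5 (270 mg at t=4 h): 270·exp(−0.23105·5) = 85.045 mg/L
Dose 6 (155 mg at t=5 h): 155·exp(−0.23105·4) = 61.512 mg/L
Dose 7 (150 mg at t=6 h): 150·exp(−0.23105·3) = 75.000 mg/L
Dose 8 (135 mg at t=7 h): 135·exp(−0.23105·2) = 85.045 mg/L
C(9) = 59.375 + 40.160 + 39.685 + 120.000 + 85.045 + 61.512 + 75.000 + 85.045 = 565.821 mg/L

565.821 mg/L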